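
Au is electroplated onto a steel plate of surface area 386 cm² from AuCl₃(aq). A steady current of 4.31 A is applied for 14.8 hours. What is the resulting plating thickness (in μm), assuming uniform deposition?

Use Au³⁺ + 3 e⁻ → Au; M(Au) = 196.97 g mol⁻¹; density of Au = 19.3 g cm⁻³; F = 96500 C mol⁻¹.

210 μm

Q = I·t = 4.310 × 53280 = 229600 C; n(e⁻) = 2.380 mol.
n(Au) = n(e⁻)/3 = 0.7932 mol, so m = 0.7932 × 196.97 = 156.2 g.
Volume = m/ρ = 156.2 / 19.3 = 8.095 cm³.
Thickness = V/A = 8.095 / 386 = 0.0210 cm = 210 μm.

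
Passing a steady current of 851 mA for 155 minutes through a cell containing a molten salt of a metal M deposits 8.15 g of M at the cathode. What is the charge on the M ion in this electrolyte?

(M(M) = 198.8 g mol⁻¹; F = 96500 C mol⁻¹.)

Q = I·t = 0.8510 A × 9300.0 s = 7914 C, so n(e⁻) = 7914/96500 = 0.08201 mol.
n(M) deposited = 8.15 / 198.8 = 0.04100 mol.
Electrons per atom = n(e⁻)/n(M) = 0.08201 / 0.04100 = 2.00 ≈ 2, so the ion is M²⁺.

+2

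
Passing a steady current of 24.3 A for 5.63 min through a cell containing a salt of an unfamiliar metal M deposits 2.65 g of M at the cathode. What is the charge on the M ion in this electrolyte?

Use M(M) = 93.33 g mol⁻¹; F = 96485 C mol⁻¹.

Q = I·t = 24.30 A × 337.80 s = 8209 C, so n(e⁻) = 8209/96485 = 0.08508 mol.
n(M) deposited = 2.65 / 93.33 = 0.02839 mol.
Electrons per atom = n(e⁻)/n(M) = 0.08508 / 0.02839 = 3.00 ≈ 3, so the ion is M³⁺.

+3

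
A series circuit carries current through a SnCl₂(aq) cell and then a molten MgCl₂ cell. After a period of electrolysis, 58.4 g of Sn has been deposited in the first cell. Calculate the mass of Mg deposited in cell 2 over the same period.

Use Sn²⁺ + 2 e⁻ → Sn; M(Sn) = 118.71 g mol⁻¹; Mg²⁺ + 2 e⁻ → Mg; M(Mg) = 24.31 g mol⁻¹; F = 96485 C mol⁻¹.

12.0 g

n(Sn) = 58.4 / 118.71 = 0.4920 mol.
Since Sn²⁺ + 2 e⁻ → Sn, n(e⁻) passed = 2 × 0.4920 = 0.9839 mol.
Cells in series carry the same charge, so the same 0.9839 mol of electrons passes through cell 2.
Mg²⁺ + 2 e⁻ → Mg, so n(Mg) = 0.9839 / 2 = 0.4920 mol.
m(Mg) = 0.4920 × 24.31 = 12.0 g.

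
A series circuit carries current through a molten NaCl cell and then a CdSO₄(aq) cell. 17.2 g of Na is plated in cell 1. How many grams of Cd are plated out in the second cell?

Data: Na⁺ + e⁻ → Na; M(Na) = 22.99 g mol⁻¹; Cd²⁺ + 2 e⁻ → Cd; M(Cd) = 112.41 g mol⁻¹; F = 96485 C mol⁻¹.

42.0 g

n(Na) = 17.2 / 22.99 = 0.7482 mol.
Since Na⁺ + e⁻ → Na, n(e⁻) passed = 1 × 0.7482 = 0.7482 mol.
Cells in series carry the same charge, so the same 0.7482 mol of electrons passes through cell 2.
Cd²⁺ + 2 e⁻ → Cd, so n(Cd) = 0.7482 / 2 = 0.3741 mol.
m(Cd) = 0.3741 × 112.41 = 42.0 g.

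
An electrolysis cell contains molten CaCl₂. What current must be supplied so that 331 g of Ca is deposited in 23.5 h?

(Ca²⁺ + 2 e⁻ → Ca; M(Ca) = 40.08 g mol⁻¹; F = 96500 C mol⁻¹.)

18.8 A

n(Ca) = 331 / 40.08 = 8.258 mol.
n(e⁻) = 2 × 8.258 = 16.52 mol.
Q = n(e⁻)·F = 16.52 × 96500 = 1594000 C.
I = Q/t = 1594000 / 84600 s = 18.8 A.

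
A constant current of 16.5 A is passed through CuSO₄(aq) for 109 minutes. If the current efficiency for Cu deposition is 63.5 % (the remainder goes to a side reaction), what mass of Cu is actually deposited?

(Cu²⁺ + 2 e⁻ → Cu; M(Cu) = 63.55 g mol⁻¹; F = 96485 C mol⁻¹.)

22.6 g

Q = I·t = 16.50 × 6540.0 = 107900 C.
n(e⁻) = 107900/96485 = 1.118 mol; theoretically n(Cu) = 1.118/2 = 0.5592 mol, m_theo = 35.54 g.
At 63.5 % efficiency, m_actual = 0.635 × 35.54 = 22.6 g.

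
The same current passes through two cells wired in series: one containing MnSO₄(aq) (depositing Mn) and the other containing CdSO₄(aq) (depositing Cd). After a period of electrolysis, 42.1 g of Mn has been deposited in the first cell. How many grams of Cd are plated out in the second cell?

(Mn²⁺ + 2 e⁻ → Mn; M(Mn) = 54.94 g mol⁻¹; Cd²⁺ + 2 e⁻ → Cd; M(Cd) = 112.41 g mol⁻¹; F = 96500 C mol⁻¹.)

86.1 g

n(Mn) = 42.1 / 54.94 = 0.7663 mol.
Since Mn²⁺ + 2 e⁻ → Mn, n(e⁻) passed = 2 × 0.7663 = 1.533 mol.
Cells in series carry the same charge, so the same 1.533 mol of electrons passes through cell 2.
Cd²⁺ + 2 e⁻ → Cd, so n(Cd) = 1.533 / 2 = 0.7663 mol.
m(Cd) = 0.7663 × 112.41 = 86.1 g.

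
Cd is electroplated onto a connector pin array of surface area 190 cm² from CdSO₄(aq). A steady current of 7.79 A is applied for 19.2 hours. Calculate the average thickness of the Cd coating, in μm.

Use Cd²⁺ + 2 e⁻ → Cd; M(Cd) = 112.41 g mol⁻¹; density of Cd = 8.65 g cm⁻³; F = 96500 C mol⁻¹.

1910 μm

Q = I·t = 7.790 × 69120 = 538400 C; n(e⁻) = 5.580 mol.
n(Cd) = n(e⁻)/2 = 2.790 mol, so m = 2.790 × 112.41 = 313.6 g.
Volume = m/ρ = 313.6 / 8.65 = 36.26 cm³.
Thickness = V/A = 36.26 / 190 = 0.191 cm = 1910 μm.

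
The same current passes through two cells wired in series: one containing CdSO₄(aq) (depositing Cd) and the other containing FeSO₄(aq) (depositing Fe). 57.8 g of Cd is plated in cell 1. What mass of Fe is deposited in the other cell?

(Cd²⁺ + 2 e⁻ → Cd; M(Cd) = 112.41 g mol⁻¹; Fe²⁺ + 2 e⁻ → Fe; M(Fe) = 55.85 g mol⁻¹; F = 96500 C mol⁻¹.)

n(Cd) = 57.8 / 112.41 = 0.5142 mol.
Since Cd²⁺ + 2 e⁻ → Cd, n(e⁻) passed = 2 × 0.5142 = 1.028 mol.
Cells in series carry the same charge, so the same 1.028 mol of electrons passes through cell 2.
Fe²⁺ + 2 e⁻ → Fe, so n(Fe) = 1.028 / 2 = 0.5142 mol.
m(Fe) = 0.5142 × 55.85 = 28.7 g.

28.7 g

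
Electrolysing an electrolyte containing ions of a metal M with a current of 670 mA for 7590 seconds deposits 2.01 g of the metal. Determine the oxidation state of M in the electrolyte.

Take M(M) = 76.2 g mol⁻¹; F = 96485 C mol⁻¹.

+2

Q = I·t = 0.6700 A × 7590.0 s = 5085 C, so n(e⁻) = 5085/96485 = 0.05271 mol.
n(M) deposited = 2.01 / 76.2 = 0.02638 mol.
Electrons per atom = n(e⁻)/n(M) = 0.05271 / 0.02638 = 2.00 ≈ 2, so the ion is M²⁺.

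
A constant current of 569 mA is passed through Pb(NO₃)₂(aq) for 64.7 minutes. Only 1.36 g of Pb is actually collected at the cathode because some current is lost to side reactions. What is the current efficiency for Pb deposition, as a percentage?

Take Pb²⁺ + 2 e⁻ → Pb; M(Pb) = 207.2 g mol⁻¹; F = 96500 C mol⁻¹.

57.4 %

Q = I·t = 0.5690 × 3882.0 = 2209 C; n(e⁻) = 2209/96500 = 0.02289 mol.
Theoretical n(Pb) = n(e⁻)/2 = 0.01144 mol, i.e. m_theo = 0.01144 × 207.2 = 2.371 g.
Efficiency = m_actual / m_theo = 1.36 / 2.371 = 57.4 %.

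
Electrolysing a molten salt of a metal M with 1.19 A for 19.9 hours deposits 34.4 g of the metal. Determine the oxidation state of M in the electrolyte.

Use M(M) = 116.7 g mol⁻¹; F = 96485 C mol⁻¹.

+3

Q = I·t = 1.190 A × 71640 s = 85250 C, so n(e⁻) = 85250/96485 = 0.8836 mol.
n(M) deposited = 34.4 / 116.7 = 0.2948 mol.
Electrons per atom = n(e⁻)/n(M) = 0.8836 / 0.2948 = 3.00 ≈ 3, so the ion is M³⁺.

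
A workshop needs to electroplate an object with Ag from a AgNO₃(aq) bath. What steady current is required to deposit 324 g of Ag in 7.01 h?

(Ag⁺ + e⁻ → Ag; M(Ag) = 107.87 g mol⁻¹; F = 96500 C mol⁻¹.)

11.5 A

n(Ag) = 324 / 107.87 = 3.004 mol.
n(e⁻) = 1 × 3.004 = 3.004 mol.
Q = n(e⁻)·F = 3.004 × 96500 = 289800 C.
I = Q/t = 289800 / 25236 s = 11.5 A.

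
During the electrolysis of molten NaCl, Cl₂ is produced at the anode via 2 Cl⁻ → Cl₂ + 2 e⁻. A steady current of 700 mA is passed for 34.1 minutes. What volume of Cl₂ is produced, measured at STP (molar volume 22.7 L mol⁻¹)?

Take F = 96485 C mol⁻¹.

0.168 L

Q = I·t = 0.7000 A × 2046.0 s = 1432 C.
n(e⁻) = Q/F = 1432 / 96485 = 0.01484 mol.
2 electrons are transferred per Cl₂ molecule, so n(Cl₂) = 0.01484 / 2 = 0.007422 mol.
V = n × V_m = 0.007422 × 22.7 = 0.168 L.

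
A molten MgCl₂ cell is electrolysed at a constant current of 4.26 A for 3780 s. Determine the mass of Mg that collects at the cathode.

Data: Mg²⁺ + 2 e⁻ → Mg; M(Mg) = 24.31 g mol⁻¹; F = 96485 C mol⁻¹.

2.03 g

Q = I·t = 4.260 A × 3780.0 s = 16100 C.
n(e⁻) = Q/F = 16100 / 96485 = 0.1669 mol.
Mg²⁺ + 2 e⁻ → Mg, so n(Mg) = n(e⁻)/2 = 0.08345 mol.
m = n·M = 0.08345 × 24.31 = 2.03 g.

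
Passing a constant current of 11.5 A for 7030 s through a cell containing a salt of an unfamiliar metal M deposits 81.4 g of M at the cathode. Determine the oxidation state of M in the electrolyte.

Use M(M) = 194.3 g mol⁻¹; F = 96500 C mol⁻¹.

Q = I·t = 11.50 A × 7030.0 s = 80840 C, so n(e⁻) = 80840/96500 = 0.8378 mol.
n(M) deposited = 81.4 / 194.3 = 0.4189 mol.
Electrons per atom = n(e⁻)/n(M) = 0.8378 / 0.4189 = 2.00 ≈ 2, so the ion is M²⁺.

+2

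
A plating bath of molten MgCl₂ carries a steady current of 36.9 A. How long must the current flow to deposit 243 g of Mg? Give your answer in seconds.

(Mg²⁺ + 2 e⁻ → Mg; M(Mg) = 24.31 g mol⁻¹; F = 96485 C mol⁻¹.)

n(Mg) = m/M = 243 / 24.31 = 9.996 mol.
Each Mg atom requires 2 electrons, so n(e⁻) = 2 × 9.996 = 19.99 mol.
Q = n(e⁻)·F = 19.99 × 96485 = 1929000 C.
t = Q/I = 1929000 / 36.90 A = 52270 s.

52300 s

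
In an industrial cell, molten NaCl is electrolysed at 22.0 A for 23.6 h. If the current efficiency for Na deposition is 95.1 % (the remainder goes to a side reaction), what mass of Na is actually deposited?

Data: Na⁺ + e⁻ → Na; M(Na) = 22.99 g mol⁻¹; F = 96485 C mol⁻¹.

424 g

Q = I·t = 22.00 × 84960 = 1869000 C.
n(e⁻) = 1869000/96485 = 19.37 mol; theoretically n(Na) = 19.37/1 = 19.37 mol, m_theo = 445.4 g.
At 95.1 % efficiency, m_actual = 0.951 × 445.4 = 424 g.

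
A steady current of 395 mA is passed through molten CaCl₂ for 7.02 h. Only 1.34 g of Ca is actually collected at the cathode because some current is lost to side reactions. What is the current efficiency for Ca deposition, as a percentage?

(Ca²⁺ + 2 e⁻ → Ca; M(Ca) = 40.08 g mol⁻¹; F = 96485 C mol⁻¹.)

64.6 %

Q = I·t = 0.3950 × 25272 = 9982 C; n(e⁻) = 9982/96485 = 0.1035 mol.
Theoretical n(Ca) = n(e⁻)/2 = 0.05173 mol, i.e. m_theo = 0.05173 × 40.08 = 2.073 g.
Efficiency = m_actual / m_theo = 1.34 / 2.073 = 64.6 %.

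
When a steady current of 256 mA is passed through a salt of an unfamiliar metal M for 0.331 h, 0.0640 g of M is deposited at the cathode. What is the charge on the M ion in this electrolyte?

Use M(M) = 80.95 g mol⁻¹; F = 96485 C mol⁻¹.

Q = I·t = 0.2560 A × 1191.6 s = 305.0 C, so n(e⁻) = 305.0/96485 = 0.003162 mol.
n(M) deposited = 0.0640 / 80.95 = 0.0007906 mol.
Electrons per atom = n(e⁻)/n(M) = 0.003162 / 0.0007906 = 4.00 ≈ 4, so the ion is M⁴⁺.

+4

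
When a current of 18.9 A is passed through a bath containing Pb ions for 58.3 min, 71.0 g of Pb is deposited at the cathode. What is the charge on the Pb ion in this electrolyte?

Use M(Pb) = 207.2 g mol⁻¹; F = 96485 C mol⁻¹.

Q = I·t = 18.90 A × 3498.0 s = 66110 C, so n(e⁻) = 66110/96485 = 0.6852 mol.
n(Pb) deposited = 71.0 / 207.2 = 0.3427 mol.
Electrons per atom = n(e⁻)/n(Pb) = 0.6852 / 0.3427 = 2.00 ≈ 2, so the ion is Pb²⁺.

+2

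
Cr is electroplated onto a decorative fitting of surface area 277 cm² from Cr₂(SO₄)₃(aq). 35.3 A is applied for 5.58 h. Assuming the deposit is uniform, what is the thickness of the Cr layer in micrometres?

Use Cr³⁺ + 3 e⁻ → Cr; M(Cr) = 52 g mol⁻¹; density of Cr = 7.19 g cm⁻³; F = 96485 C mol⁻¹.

Q = I·t = 35.30 × 20088 = 709100 C; n(e⁻) = 7.349 mol.
n(Cr) = n(e⁻)/3 = 2.450 mol, so m = 2.450 × 52 = 127.4 g.
Volume = m/ρ = 127.4 / 7.19 = 17.72 cm³.
Thickness = V/A = 17.72 / 277 = 0.0640 cm = 640 μm.

640 μm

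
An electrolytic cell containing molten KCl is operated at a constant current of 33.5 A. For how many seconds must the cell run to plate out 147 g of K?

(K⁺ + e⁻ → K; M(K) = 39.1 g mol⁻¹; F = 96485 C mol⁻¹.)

n(K) = m/M = 147 / 39.1 = 3.760 mol.
Each K atom requires 1 electron, so n(e⁻) = 1 × 3.760 = 3.760 mol.
Q = n(e⁻)·F = 3.760 × 96485 = 362700 C.
t = Q/I = 362700 / 33.50 A = 10830 s.

10800 s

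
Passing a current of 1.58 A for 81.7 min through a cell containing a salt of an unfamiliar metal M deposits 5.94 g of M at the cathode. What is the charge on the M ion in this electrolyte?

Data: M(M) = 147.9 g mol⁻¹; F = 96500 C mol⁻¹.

Q = I·t = 1.580 A × 4902.0 s = 7745 C, so n(e⁻) = 7745/96500 = 0.08026 mol.
n(M) deposited = 5.94 / 147.9 = 0.04016 mol.
Electrons per atom = n(e⁻)/n(M) = 0.08026 / 0.04016 = 2.00 ≈ 2, so the ion is M²⁺.

+2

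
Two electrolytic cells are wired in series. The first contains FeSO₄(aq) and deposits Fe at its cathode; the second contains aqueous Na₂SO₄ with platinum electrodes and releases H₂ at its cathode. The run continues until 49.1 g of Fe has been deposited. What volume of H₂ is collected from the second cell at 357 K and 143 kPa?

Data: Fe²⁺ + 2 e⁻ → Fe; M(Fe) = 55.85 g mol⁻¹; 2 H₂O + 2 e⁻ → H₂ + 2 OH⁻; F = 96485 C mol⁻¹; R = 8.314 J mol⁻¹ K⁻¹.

18.2 L

n(Fe) = 49.1 / 55.85 = 0.8791 mol, so n(e⁻) = 2 × 0.8791 = 1.758 mol.
The cells are in series, so the same 1.758 mol of electrons passes through the second cell.
2 H₂O + 2 e⁻ → H₂ + 2 OH⁻ — 2 mol e⁻ per mol H₂, so n(H₂) = 1.758/2 = 0.8791 mol.
V = nRT/P = (0.8791 × 8.314 × 357) / (143 × 10³) = 0.0182 m³ = 18.2 L.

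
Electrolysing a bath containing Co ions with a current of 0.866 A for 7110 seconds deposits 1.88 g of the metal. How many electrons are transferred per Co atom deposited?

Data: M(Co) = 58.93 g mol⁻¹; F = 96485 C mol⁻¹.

Q = I·t = 0.8660 A × 7110.0 s = 6157 C, so n(e⁻) = 6157/96485 = 0.06382 mol.
n(Co) deposited = 1.88 / 58.93 = 0.03190 mol.
Electrons per atom = n(e⁻)/n(Co) = 0.06382 / 0.03190 = 2.00 ≈ 2, so the ion is Co²⁺.

2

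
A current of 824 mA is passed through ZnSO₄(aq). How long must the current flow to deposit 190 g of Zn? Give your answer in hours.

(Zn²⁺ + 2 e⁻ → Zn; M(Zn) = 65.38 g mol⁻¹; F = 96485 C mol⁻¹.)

189 h

n(Zn) = m/M = 190 / 65.38 = 2.906 mol.
Each Zn atom requires 2 electrons, so n(e⁻) = 2 × 2.906 = 5.812 mol.
Q = n(e⁻)·F = 5.812 × 96485 = 560800 C.
t = Q/I = 560800 / 0.8240 A = 680600 s = 189 h.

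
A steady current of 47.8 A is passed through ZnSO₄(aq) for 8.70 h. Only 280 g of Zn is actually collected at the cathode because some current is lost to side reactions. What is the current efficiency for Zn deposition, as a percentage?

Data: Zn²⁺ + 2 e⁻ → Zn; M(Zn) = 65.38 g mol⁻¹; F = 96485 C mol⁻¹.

Q = I·t = 47.80 × 31320 = 1497000 C; n(e⁻) = 1497000/96485 = 15.52 mol.
Theoretical n(Zn) = n(e⁻)/2 = 7.758 mol, i.e. m_theo = 7.758 × 65.38 = 507.2 g.
Efficiency = m_actual / m_theo = 280 / 507.2 = 55.2 %.

55.2 %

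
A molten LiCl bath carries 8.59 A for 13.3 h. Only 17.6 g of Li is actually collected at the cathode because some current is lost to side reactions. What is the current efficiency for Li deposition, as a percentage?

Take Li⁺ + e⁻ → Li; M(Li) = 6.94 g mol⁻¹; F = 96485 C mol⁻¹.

59.5 %

Q = I·t = 8.590 × 47880 = 411300 C; n(e⁻) = 411300/96485 = 4.263 mol.
Theoretical n(Li) = n(e⁻)/1 = 4.263 mol, i.e. m_theo = 4.263 × 6.94 = 29.58 g.
Efficiency = m_actual / m_theo = 17.6 / 29.58 = 59.5 %.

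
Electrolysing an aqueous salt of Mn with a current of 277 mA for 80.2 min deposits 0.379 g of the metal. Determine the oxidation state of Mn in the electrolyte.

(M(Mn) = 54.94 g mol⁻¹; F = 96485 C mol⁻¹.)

Q = I·t = 0.2770 A × 4812.0 s = 1333 C, so n(e⁻) = 1333/96485 = 0.01381 mol.
n(Mn) deposited = 0.379 / 54.94 = 0.006898 mol.
Electrons per atom = n(e⁻)/n(Mn) = 0.01381 / 0.006898 = 2.00 ≈ 2, so the ion is Mn²⁺.

+2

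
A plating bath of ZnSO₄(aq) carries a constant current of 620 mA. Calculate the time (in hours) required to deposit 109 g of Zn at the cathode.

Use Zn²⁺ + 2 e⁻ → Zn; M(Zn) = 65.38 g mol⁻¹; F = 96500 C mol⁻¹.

n(Zn) = m/M = 109 / 65.38 = 1.667 mol.
Each Zn atom requires 2 electrons, so n(e⁻) = 2 × 1.667 = 3.334 mol.
Q = n(e⁻)·F = 3.334 × 96500 = 321800 C.
t = Q/I = 321800 / 0.6200 A = 519000 s = 144 h.

144 h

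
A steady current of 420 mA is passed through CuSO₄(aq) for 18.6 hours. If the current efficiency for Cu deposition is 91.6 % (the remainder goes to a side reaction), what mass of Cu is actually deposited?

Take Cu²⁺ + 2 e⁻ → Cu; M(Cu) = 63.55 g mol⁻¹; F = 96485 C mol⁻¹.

Q = I·t = 0.4200 × 66960 = 28120 C.
n(e⁻) = 28120/96485 = 0.2915 mol; theoretically n(Cu) = 0.2915/2 = 0.1457 mol, m_theo = 9.262 g.
At 91.6 % efficiency, m_actual = 0.916 × 9.262 = 8.48 g.

8.48 g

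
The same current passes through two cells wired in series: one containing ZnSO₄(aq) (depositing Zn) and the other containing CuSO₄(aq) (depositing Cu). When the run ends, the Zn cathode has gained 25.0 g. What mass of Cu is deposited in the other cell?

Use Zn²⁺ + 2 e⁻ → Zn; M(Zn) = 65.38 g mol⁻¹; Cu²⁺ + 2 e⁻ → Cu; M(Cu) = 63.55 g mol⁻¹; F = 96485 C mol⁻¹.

n(Zn) = 25.0 / 65.38 = 0.3824 mol.
Since Zn²⁺ + 2 e⁻ → Zn, n(e⁻) passed = 2 × 0.3824 = 0.7648 mol.
Cells in series carry the same charge, so the same 0.7648 mol of electrons passes through cell 2.
Cu²⁺ + 2 e⁻ → Cu, so n(Cu) = 0.7648 / 2 = 0.3824 mol.
m(Cu) = 0.3824 × 63.55 = 24.3 g.

24.3 g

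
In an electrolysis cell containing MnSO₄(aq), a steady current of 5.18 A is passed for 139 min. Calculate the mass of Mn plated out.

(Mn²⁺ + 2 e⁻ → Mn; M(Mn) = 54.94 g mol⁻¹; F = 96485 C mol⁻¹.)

Q = I·t = 5.180 A × 8340.0 s = 43200 C.
n(e⁻) = Q/F = 43200 / 96485 = 0.4478 mol.
Mn²⁺ + 2 e⁻ → Mn, so n(Mn) = n(e⁻)/2 = 0.2239 mol.
m = n·M = 0.2239 × 54.94 = 12.3 g.

12.3 g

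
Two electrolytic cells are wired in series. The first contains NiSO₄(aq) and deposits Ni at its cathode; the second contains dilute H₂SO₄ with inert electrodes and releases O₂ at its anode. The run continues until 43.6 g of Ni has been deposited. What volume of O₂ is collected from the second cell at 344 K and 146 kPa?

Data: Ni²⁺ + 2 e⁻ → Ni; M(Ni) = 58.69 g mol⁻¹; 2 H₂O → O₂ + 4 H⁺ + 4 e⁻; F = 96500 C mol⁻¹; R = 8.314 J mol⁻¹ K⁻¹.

n(Ni) = 43.6 / 58.69 = 0.7429 mol, so n(e⁻) = 2 × 0.7429 = 1.486 mol.
The cells are in series, so the same 1.486 mol of electrons passes through the second cell.
2 H₂O → O₂ + 4 H⁺ + 4 e⁻ — 4 mol e⁻ per mol O₂, so n(O₂) = 1.486/4 = 0.3714 mol.
V = nRT/P = (0.3714 × 8.314 × 344) / (146 × 10³) = 0.00728 m³ = 7.28 L.

7.28 L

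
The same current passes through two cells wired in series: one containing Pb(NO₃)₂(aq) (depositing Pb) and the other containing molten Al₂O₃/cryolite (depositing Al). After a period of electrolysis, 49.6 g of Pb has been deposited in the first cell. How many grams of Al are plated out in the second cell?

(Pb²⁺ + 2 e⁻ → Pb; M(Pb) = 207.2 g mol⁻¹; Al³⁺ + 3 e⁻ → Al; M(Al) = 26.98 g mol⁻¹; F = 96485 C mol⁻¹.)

n(Pb) = 49.6 / 207.2 = 0.2394 mol.
Since Pb²⁺ + 2 e⁻ → Pb, n(e⁻) passed = 2 × 0.2394 = 0.4788 mol.
Cells in series carry the same charge, so the same 0.4788 mol of electrons passes through cell 2.
Al³⁺ + 3 e⁻ → Al, so n(Al) = 0.4788 / 3 = 0.1596 mol.
m(Al) = 0.1596 × 26.98 = 4.31 g.

4.31 g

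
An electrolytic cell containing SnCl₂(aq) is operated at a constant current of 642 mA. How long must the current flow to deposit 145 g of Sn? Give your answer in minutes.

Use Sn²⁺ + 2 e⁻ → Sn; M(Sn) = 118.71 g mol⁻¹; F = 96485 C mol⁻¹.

6120 min

n(Sn) = m/M = 145 / 118.71 = 1.221 mol.
Each Sn atom requires 2 electrons, so n(e⁻) = 2 × 1.221 = 2.443 mol.
Q = n(e⁻)·F = 2.443 × 96485 = 235700 C.
t = Q/I = 235700 / 0.6420 A = 367100 s = 6120 min.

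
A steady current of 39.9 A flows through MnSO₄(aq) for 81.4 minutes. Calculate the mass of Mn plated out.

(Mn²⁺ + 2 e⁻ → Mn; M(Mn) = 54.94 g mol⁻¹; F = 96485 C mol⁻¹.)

55.5 g

Q = I·t = 39.90 A × 4884.0 s = 194900 C.
n(e⁻) = Q/F = 194900 / 96485 = 2.020 mol.
Mn²⁺ + 2 e⁻ → Mn, so n(Mn) = n(e⁻)/2 = 1.010 mol.
m = n·M = 1.010 × 54.94 = 55.5 g.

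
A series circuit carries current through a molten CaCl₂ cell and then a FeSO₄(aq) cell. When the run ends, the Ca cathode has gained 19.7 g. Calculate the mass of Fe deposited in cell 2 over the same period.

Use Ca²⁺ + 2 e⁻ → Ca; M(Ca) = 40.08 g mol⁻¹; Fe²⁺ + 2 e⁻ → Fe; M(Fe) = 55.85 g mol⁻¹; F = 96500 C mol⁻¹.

n(Ca) = 19.7 / 40.08 = 0.4915 mol.
Since Ca²⁺ + 2 e⁻ → Ca, n(e⁻) passed = 2 × 0.4915 = 0.9830 mol.
Cells in series carry the same charge, so the same 0.9830 mol of electrons passes through cell 2.
Fe²⁺ + 2 e⁻ → Fe, so n(Fe) = 0.9830 / 2 = 0.4915 mol.
m(Fe) = 0.4915 × 55.85 = 27.5 g.

27.5 g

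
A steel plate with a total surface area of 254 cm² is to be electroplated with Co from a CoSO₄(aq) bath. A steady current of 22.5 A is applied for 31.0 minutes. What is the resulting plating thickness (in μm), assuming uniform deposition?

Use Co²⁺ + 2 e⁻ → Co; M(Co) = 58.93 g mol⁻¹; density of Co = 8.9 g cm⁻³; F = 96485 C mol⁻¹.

56.5 μm

Q = I·t = 22.50 × 1860.0 = 41850 C; n(e⁻) = 0.4337 mol.
n(Co) = n(e⁻)/2 = 0.2169 mol, so m = 0.2169 × 58.93 = 12.78 g.
Volume = m/ρ = 12.78 / 8.9 = 1.436 cm³.
Thickness = V/A = 1.436 / 254 = 0.00565 cm = 56.5 μm.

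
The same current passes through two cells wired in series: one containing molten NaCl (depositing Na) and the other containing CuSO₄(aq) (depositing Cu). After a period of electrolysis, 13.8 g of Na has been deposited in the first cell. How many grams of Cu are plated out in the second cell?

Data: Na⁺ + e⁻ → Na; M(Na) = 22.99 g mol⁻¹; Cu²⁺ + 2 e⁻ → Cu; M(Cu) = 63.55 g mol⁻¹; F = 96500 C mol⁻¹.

19.1 g

n(Na) = 13.8 / 22.99 = 0.6003 mol.
Since Na⁺ + e⁻ → Na, n(e⁻) passed = 1 × 0.6003 = 0.6003 mol.
Cells in series carry the same charge, so the same 0.6003 mol of electrons passes through cell 2.
Cu²⁺ + 2 e⁻ → Cu, so n(Cu) = 0.6003 / 2 = 0.3001 mol.
m(Cu) = 0.3001 × 63.55 = 19.1 g.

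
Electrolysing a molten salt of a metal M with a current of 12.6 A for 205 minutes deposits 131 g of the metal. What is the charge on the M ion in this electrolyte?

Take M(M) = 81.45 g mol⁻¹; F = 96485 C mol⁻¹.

Q = I·t = 12.60 A × 12300 s = 155000 C, so n(e⁻) = 155000/96485 = 1.606 mol.
n(M) deposited = 131 / 81.45 = 1.608 mol.
Electrons per atom = n(e⁻)/n(M) = 1.606 / 1.608 = 0.999 ≈ 1, so the ion is M⁺.

+1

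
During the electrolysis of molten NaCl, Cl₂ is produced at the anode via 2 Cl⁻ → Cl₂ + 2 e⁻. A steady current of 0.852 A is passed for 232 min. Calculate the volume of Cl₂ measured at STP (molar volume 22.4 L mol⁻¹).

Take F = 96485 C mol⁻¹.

1.38 L

Q = I·t = 0.8520 A × 13920 s = 11860 C.
n(e⁻) = Q/F = 11860 / 96485 = 0.1229 mol.
2 electrons are transferred per Cl₂ molecule, so n(Cl₂) = 0.1229 / 2 = 0.06146 mol.
V = n × V_m = 0.06146 × 22.4 = 1.38 L.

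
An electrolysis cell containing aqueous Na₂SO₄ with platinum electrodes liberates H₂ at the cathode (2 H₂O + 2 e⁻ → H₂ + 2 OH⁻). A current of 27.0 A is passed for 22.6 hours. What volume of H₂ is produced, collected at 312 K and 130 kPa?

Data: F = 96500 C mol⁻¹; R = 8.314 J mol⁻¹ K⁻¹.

Q = I·t = 27.00 A × 81360 s = 2197000 C.
n(e⁻) = Q/F = 2197000 / 96500 = 22.76 mol.
2 electrons are transferred per H₂ molecule, so n(H₂) = 22.76 / 2 = 11.38 mol.
V = nRT/P = (11.38 × 8.314 × 312) / (130 × 10³ Pa) = 0.227 m³ = 227 L.

227 L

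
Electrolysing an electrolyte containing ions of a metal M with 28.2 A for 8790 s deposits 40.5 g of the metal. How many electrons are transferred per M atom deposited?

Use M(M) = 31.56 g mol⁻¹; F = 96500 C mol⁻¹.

Q = I·t = 28.20 A × 8790.0 s = 247900 C, so n(e⁻) = 247900/96500 = 2.569 mol.
n(M) deposited = 40.5 / 31.56 = 1.283 mol.
Electrons per atom = n(e⁻)/n(M) = 2.569 / 1.283 = 2.00 ≈ 2, so the ion is M²⁺.

2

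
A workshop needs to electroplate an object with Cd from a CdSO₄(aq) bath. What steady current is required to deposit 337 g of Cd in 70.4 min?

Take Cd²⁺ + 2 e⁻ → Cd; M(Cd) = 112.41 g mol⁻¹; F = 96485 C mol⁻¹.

n(Cd) = 337 / 112.41 = 2.998 mol.
n(e⁻) = 2 × 2.998 = 5.996 mol.
Q = n(e⁻)·F = 5.996 × 96485 = 578500 C.
I = Q/t = 578500 / 4224.0 s = 137 A.

137 A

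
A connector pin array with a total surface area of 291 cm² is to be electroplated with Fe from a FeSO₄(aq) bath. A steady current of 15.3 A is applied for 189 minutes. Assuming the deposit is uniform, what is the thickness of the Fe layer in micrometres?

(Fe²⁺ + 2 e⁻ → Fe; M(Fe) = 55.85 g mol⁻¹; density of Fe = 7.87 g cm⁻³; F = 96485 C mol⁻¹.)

219 μm

Q = I·t = 15.30 × 11340 = 173500 C; n(e⁻) = 1.798 mol.
n(Fe) = n(e⁻)/2 = 0.8991 mol, so m = 0.8991 × 55.85 = 50.22 g.
Volume = m/ρ = 50.22 / 7.87 = 6.381 cm³.
Thickness = V/A = 6.381 / 291 = 0.0219 cm = 219 μm.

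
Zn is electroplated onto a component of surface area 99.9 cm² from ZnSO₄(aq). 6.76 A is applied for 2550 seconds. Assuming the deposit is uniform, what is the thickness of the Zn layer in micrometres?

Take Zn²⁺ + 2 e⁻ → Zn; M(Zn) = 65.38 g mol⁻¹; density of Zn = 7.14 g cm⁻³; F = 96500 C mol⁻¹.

Q = I·t = 6.760 × 2550.0 = 17240 C; n(e⁻) = 0.1786 mol.
n(Zn) = n(e⁻)/2 = 0.08932 mol, so m = 0.08932 × 65.38 = 5.839 g.
Volume = m/ρ = 5.839 / 7.14 = 0.8179 cm³.
Thickness = V/A = 0.8179 / 99.9 = 0.00819 cm = 81.9 μm.

81.9 μm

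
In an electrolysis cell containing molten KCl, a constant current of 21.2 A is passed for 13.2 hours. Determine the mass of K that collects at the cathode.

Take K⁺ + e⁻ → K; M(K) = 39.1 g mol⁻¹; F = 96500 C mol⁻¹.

408 g

Q = I·t = 21.20 A × 47520 s = 1007000 C.
n(e⁻) = Q/F = 1007000 / 96500 = 10.44 mol.
K⁺ + e⁻ → K, so n(K) = n(e⁻)/1 = 10.44 mol.
m = n·M = 10.44 × 39.1 = 408 g.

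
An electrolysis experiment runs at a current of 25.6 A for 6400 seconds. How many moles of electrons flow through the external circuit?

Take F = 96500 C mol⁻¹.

1.70 mol

Q = I·t = 25.60 A × 6400.0 s = 163800 C.
n(e⁻) = Q/F = 163800 / 96500 = 1.70 mol.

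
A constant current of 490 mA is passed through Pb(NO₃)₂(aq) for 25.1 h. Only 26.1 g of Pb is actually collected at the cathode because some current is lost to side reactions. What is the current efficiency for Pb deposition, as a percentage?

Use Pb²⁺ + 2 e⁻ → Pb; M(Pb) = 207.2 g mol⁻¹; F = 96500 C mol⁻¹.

54.9 %

Q = I·t = 0.4900 × 90360 = 44280 C; n(e⁻) = 44280/96500 = 0.4588 mol.
Theoretical n(Pb) = n(e⁻)/2 = 0.2294 mol, i.e. m_theo = 0.2294 × 207.2 = 47.53 g.
Efficiency = m_actual / m_theo = 26.1 / 47.53 = 54.9 %.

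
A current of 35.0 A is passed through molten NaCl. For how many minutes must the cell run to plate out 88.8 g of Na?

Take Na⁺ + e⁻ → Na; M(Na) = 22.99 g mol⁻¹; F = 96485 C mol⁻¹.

n(Na) = m/M = 88.8 / 22.99 = 3.863 mol.
Each Na atom requires 1 electron, so n(e⁻) = 1 × 3.863 = 3.863 mol.
Q = n(e⁻)·F = 3.863 × 96485 = 372700 C.
t = Q/I = 372700 / 35.00 A = 10650 s = 177 min.

177 min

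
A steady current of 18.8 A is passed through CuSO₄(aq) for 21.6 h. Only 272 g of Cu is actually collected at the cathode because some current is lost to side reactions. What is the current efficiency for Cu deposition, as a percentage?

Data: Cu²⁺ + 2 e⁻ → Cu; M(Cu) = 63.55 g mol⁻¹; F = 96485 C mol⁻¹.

56.5 %

Q = I·t = 18.80 × 77760 = 1462000 C; n(e⁻) = 1462000/96485 = 15.15 mol.
Theoretical n(Cu) = n(e⁻)/2 = 7.576 mol, i.e. m_theo = 7.576 × 63.55 = 481.4 g.
Efficiency = m_actual / m_theo = 272 / 481.4 = 56.5 %.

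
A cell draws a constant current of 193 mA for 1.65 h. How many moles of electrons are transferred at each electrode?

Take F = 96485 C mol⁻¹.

0.0119 mol

Q = I·t = 0.1930 A × 5940.0 s = 1146 C.
n(e⁻) = Q/F = 1146 / 96485 = 0.0119 mol.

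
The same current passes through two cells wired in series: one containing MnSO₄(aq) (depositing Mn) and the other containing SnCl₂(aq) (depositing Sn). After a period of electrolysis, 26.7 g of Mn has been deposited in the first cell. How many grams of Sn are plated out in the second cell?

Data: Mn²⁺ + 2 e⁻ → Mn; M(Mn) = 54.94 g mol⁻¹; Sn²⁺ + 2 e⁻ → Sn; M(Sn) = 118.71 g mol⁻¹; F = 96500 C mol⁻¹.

57.7 g

n(Mn) = 26.7 / 54.94 = 0.4860 mol.
Since Mn²⁺ + 2 e⁻ → Mn, n(e⁻) passed = 2 × 0.4860 = 0.9720 mol.
Cells in series carry the same charge, so the same 0.9720 mol of electrons passes through cell 2.
Sn²⁺ + 2 e⁻ → Sn, so n(Sn) = 0.9720 / 2 = 0.4860 mol.
m(Sn) = 0.4860 × 118.71 = 57.7 g.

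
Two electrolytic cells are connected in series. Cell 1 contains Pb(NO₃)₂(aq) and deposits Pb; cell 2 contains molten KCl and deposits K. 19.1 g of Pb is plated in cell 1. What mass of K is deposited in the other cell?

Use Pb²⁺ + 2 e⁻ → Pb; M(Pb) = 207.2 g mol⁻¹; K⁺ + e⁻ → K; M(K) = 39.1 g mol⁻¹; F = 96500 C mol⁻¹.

7.21 g

n(Pb) = 19.1 / 207.2 = 0.09218 mol.
Since Pb²⁺ + 2 e⁻ → Pb, n(e⁻) passed = 2 × 0.09218 = 0.1844 mol.
Cells in series carry the same charge, so the same 0.1844 mol of electrons passes through cell 2.
K⁺ + e⁻ → K, so n(K) = 0.1844 / 1 = 0.1844 mol.
m(K) = 0.1844 × 39.1 = 7.21 g.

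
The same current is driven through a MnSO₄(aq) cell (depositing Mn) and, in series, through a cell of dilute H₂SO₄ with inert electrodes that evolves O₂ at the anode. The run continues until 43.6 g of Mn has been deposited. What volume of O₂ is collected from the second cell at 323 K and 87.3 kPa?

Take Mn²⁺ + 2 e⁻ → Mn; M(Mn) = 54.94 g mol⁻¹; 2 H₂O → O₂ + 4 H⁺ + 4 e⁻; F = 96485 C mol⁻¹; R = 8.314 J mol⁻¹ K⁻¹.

n(Mn) = 43.6 / 54.94 = 0.7936 mol, so n(e⁻) = 2 × 0.7936 = 1.587 mol.
The cells are in series, so the same 1.587 mol of electrons passes through the second cell.
2 H₂O → O₂ + 4 H⁺ + 4 e⁻ — 4 mol e⁻ per mol O₂, so n(O₂) = 1.587/4 = 0.3968 mol.
V = nRT/P = (0.3968 × 8.314 × 323) / (87.3 × 10³) = 0.0122 m³ = 12.2 L.

12.2 L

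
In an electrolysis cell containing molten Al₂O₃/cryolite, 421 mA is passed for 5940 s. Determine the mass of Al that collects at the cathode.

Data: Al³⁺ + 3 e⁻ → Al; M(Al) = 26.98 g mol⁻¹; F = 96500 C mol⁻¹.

Q = I·t = 0.4210 A × 5940.0 s = 2501 C.
n(e⁻) = Q/F = 2501 / 96500 = 0.02591 mol.
Al³⁺ + 3 e⁻ → Al, so n(Al) = n(e⁻)/3 = 0.008638 mol.
m = n·M = 0.008638 × 26.98 = 0.233 g.

0.233 g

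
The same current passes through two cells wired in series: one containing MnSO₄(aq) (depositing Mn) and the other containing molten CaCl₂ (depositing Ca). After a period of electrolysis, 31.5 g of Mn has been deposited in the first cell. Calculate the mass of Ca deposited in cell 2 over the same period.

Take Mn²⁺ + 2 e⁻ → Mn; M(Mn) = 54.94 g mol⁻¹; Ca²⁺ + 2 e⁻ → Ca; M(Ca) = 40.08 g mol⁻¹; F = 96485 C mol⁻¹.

n(Mn) = 31.5 / 54.94 = 0.5734 mol.
Since Mn²⁺ + 2 e⁻ → Mn, n(e⁻) passed = 2 × 0.5734 = 1.147 mol.
Cells in series carry the same charge, so the same 1.147 mol of electrons passes through cell 2.
Ca²⁺ + 2 e⁻ → Ca, so n(Ca) = 1.147 / 2 = 0.5734 mol.
m(Ca) = 0.5734 × 40.08 = 23.0 g.

23.0 g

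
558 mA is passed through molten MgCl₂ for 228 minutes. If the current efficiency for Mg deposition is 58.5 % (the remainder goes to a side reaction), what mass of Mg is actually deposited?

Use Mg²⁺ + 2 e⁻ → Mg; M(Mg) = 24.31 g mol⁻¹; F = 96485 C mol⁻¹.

Q = I·t = 0.5580 × 13680 = 7633 C.
n(e⁻) = 7633/96485 = 0.07912 mol; theoretically n(Mg) = 0.07912/2 = 0.03956 mol, m_theo = 0.9616 g.
At 58.5 % efficiency, m_actual = 0.585 × 0.9616 = 0.563 g.

0.563 g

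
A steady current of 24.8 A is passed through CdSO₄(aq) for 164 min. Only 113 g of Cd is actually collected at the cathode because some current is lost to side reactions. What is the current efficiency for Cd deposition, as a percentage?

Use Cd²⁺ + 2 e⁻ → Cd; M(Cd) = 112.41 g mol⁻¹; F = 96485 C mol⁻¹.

79.5 %

Q = I·t = 24.80 × 9840.0 = 244000 C; n(e⁻) = 244000/96485 = 2.529 mol.
Theoretical n(Cd) = n(e⁻)/2 = 1.265 mol, i.e. m_theo = 1.265 × 112.41 = 142.2 g.
Efficiency = m_actual / m_theo = 113 / 142.2 = 79.5 %.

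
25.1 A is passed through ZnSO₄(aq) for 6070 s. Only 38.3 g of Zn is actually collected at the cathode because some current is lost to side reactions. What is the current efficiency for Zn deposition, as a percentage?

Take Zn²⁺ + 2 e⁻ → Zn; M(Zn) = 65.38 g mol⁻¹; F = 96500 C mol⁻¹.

Q = I·t = 25.10 × 6070.0 = 152400 C; n(e⁻) = 152400/96500 = 1.579 mol.
Theoretical n(Zn) = n(e⁻)/2 = 0.7894 mol, i.e. m_theo = 0.7894 × 65.38 = 51.61 g.
Efficiency = m_actual / m_theo = 38.3 / 51.61 = 74.2 %.

74.2 %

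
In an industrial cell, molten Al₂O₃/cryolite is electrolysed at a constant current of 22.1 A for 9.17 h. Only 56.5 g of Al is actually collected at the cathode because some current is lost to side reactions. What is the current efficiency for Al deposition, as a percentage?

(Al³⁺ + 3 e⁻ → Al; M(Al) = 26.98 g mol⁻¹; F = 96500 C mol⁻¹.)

Q = I·t = 22.10 × 33012 = 729600 C; n(e⁻) = 729600/96500 = 7.560 mol.
Theoretical n(Al) = n(e⁻)/3 = 2.520 mol, i.e. m_theo = 2.520 × 26.98 = 67.99 g.
Efficiency = m_actual / m_theo = 56.5 / 67.99 = 83.1 %.

83.1 %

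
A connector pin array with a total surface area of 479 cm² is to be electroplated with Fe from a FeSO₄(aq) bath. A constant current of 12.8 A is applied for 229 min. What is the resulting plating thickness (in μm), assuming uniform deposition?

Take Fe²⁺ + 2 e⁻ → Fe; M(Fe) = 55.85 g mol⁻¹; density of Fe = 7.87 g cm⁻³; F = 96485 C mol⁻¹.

Q = I·t = 12.80 × 13740 = 175900 C; n(e⁻) = 1.823 mol.
n(Fe) = n(e⁻)/2 = 0.9114 mol, so m = 0.9114 × 55.85 = 50.90 g.
Volume = m/ρ = 50.90 / 7.87 = 6.468 cm³.
Thickness = V/A = 6.468 / 479 = 0.0135 cm = 135 μm.

135 μm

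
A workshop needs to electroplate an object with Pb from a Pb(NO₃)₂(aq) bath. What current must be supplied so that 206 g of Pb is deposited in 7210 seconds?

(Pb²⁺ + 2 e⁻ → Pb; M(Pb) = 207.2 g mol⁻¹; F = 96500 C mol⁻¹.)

26.6 A

n(Pb) = 206 / 207.2 = 0.9942 mol.
n(e⁻) = 2 × 0.9942 = 1.988 mol.
Q = n(e⁻)·F = 1.988 × 96500 = 191900 C.
I = Q/t = 191900 / 7210.0 s = 26.6 A.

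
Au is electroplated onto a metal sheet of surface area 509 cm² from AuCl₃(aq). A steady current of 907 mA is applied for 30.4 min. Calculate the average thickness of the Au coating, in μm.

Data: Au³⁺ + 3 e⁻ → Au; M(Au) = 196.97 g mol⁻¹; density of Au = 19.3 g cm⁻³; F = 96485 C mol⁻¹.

Q = I·t = 0.9070 × 1824.0 = 1654 C; n(e⁻) = 0.01715 mol.
n(Au) = n(e⁻)/3 = 0.005715 mol, so m = 0.005715 × 196.97 = 1.126 g.
Volume = m/ρ = 1.126 / 19.3 = 0.05833 cm³.
Thickness = V/A = 0.05833 / 509 = 1.15 × 10⁻⁴ cm = 1.15 μm.

1.15 μm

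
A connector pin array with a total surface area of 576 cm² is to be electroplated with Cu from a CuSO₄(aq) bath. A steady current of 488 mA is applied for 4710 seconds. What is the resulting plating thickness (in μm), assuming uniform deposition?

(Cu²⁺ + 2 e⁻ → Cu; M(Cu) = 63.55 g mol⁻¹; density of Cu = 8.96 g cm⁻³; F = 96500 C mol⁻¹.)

1.47 μm

Q = I·t = 0.4880 × 4710.0 = 2298 C; n(e⁻) = 0.02382 mol.
n(Cu) = n(e⁻)/2 = 0.01191 mol, so m = 0.01191 × 63.55 = 0.7568 g.
Volume = m/ρ = 0.7568 / 8.96 = 0.08447 cm³.
Thickness = V/A = 0.08447 / 576 = 1.47 × 10⁻⁴ cm = 1.47 μm.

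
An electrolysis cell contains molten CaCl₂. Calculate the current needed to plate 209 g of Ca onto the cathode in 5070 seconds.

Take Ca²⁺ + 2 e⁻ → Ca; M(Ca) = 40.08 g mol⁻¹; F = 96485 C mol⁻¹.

n(Ca) = 209 / 40.08 = 5.215 mol.
n(e⁻) = 2 × 5.215 = 10.43 mol.
Q = n(e⁻)·F = 10.43 × 96485 = 1006000 C.
I = Q/t = 1006000 / 5070.0 s = 198 A.

198 A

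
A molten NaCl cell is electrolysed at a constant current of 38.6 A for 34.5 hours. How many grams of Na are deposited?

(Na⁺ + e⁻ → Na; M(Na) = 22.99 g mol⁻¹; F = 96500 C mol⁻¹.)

Q = I·t = 38.60 A × 124200 s = 4794000 C.
n(e⁻) = Q/F = 4794000 / 96500 = 49.68 mol.
Na⁺ + e⁻ → Na, so n(Na) = n(e⁻)/1 = 49.68 mol.
m = n·M = 49.68 × 22.99 = 1140 g.

1140 g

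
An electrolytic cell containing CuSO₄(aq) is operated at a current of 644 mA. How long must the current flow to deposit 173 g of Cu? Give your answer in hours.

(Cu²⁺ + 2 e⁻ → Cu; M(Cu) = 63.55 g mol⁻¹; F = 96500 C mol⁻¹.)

227 h

n(Cu) = m/M = 173 / 63.55 = 2.722 mol.
Each Cu atom requires 2 electrons, so n(e⁻) = 2 × 2.722 = 5.445 mol.
Q = n(e⁻)·F = 5.445 × 96500 = 525400 C.
t = Q/I = 525400 / 0.6440 A = 815800 s = 227 h.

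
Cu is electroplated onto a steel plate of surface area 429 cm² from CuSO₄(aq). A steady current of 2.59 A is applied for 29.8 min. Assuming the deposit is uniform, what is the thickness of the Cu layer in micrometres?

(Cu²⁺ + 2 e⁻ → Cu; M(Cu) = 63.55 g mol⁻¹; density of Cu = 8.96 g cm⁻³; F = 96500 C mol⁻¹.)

3.97 μm

Q = I·t = 2.590 × 1788.0 = 4631 C; n(e⁻) = 0.04799 mol.
n(Cu) = n(e⁻)/2 = 0.02399 mol, so m = 0.02399 × 63.55 = 1.525 g.
Volume = m/ρ = 1.525 / 8.96 = 0.1702 cm³.
Thickness = V/A = 0.1702 / 429 = 3.97 × 10⁻⁴ cm = 3.97 μm.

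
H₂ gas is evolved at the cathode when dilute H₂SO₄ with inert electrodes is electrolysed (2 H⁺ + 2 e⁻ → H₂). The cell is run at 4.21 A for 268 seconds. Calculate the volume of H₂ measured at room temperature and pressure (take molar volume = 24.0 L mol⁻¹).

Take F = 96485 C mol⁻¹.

Q = I·t = 4.210 A × 268.00 s = 1128 C.
n(e⁻) = Q/F = 1128 / 96485 = 0.01169 mol.
2 electrons are transferred per H₂ molecule, so n(H₂) = 0.01169 / 2 = 0.005847 mol.
V = n × V_m = 0.005847 × 24.0 = 0.140 L.

0.140 L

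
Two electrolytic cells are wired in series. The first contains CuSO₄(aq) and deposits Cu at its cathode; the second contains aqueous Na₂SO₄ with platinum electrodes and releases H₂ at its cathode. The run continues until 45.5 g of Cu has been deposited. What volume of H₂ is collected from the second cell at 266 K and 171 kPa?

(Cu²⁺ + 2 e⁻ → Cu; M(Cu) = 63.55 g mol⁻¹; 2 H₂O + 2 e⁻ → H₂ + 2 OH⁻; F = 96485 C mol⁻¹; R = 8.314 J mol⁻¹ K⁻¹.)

n(Cu) = 45.5 / 63.55 = 0.7160 mol, so n(e⁻) = 2 × 0.7160 = 1.432 mol.
The cells are in series, so the same 1.432 mol of electrons passes through the second cell.
2 H₂O + 2 e⁻ → H₂ + 2 OH⁻ — 2 mol e⁻ per mol H₂, so n(H₂) = 1.432/2 = 0.7160 mol.
V = nRT/P = (0.7160 × 8.314 × 266) / (171 × 10³) = 0.00926 m³ = 9.26 L.

9.26 L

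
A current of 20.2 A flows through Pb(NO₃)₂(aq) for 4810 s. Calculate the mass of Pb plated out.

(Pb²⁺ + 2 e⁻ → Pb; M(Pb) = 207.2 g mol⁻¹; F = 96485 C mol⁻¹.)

Q = I·t = 20.20 A × 4810.0 s = 97160 C.
n(e⁻) = Q/F = 97160 / 96485 = 1.007 mol.
Pb²⁺ + 2 e⁻ → Pb, so n(Pb) = n(e⁻)/2 = 0.5035 mol.
m = n·M = 0.5035 × 207.2 = 104 g.

104 g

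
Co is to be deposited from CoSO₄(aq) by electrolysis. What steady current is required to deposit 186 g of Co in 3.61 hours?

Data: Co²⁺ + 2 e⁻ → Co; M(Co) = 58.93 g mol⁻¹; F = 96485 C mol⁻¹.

n(Co) = 186 / 58.93 = 3.156 mol.
n(e⁻) = 2 × 3.156 = 6.313 mol.
Q = n(e⁻)·F = 6.313 × 96485 = 609100 C.
I = Q/t = 609100 / 12996 s = 46.9 A.

46.9 A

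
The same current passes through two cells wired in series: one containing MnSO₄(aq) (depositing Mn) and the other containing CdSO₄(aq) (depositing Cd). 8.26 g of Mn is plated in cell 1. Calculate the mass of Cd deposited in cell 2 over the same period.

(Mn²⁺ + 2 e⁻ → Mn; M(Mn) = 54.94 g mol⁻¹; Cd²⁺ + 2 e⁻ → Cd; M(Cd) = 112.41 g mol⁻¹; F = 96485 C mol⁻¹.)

n(Mn) = 8.26 / 54.94 = 0.1503 mol.
Since Mn²⁺ + 2 e⁻ → Mn, n(e⁻) passed = 2 × 0.1503 = 0.3007 mol.
Cells in series carry the same charge, so the same 0.3007 mol of electrons passes through cell 2.
Cd²⁺ + 2 e⁻ → Cd, so n(Cd) = 0.3007 / 2 = 0.1503 mol.
m(Cd) = 0.1503 × 112.41 = 16.9 g.

16.9 g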